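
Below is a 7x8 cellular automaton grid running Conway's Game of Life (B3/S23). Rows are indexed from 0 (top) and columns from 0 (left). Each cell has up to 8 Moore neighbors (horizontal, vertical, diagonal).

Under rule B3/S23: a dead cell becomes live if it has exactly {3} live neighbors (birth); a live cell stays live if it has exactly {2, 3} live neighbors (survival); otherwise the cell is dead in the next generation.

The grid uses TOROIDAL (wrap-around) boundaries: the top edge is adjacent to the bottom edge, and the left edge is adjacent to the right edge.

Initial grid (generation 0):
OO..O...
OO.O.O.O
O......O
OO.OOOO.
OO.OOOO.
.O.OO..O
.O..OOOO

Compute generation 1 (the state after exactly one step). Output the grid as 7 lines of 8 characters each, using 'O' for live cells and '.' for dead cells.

Answer: ...O....
..O.O.O.
...O....
...O....
........
.O......
.O....OO

Derivation:
Simulating step by step:
Generation 0 (given above): 31 live cells
Generation 1: 10 live cells
(generation 1 grid is the final answer)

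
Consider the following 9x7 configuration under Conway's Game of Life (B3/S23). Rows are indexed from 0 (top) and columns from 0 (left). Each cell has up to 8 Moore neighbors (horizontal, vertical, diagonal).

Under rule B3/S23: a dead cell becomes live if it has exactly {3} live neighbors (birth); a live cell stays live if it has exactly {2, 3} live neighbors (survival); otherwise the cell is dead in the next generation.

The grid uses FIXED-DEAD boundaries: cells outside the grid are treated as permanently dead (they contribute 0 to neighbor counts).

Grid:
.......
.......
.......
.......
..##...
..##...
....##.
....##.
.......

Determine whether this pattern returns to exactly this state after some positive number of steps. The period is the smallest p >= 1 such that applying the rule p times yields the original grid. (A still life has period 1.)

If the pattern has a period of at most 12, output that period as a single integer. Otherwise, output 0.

Answer: 2

Derivation:
Simulating and comparing each generation to the original:
Gen 0 (original, given above): 8 live cells
Gen 1: 6 live cells, differs from original
Gen 2: 8 live cells, MATCHES original -> period = 2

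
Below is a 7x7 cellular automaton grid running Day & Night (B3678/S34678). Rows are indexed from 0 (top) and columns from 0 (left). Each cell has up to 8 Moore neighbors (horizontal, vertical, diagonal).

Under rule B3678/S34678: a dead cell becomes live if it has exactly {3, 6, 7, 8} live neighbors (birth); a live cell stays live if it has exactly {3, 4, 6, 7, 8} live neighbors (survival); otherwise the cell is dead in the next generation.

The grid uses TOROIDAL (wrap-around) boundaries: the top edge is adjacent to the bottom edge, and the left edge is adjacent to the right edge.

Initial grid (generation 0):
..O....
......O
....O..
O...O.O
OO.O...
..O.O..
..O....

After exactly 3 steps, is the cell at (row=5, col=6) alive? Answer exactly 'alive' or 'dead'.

Simulating step by step:
Generation 0 (given above): 12 live cells
Generation 1: 15 live cells
.......
.......
O.....O
OO.O.O.
OOOOOOO
..O....
.O.....
Generation 2: 16 live cells
.......
.......
OO....O
O..O.OO
O..OOOO
..O.OOO
.......
Generation 3: 18 live cells
.......
O......
O....OO
O.O...O
OOOOOOO
O...O.O
.....O.

Cell (5,6) at generation 3: 1 -> alive

Answer: alive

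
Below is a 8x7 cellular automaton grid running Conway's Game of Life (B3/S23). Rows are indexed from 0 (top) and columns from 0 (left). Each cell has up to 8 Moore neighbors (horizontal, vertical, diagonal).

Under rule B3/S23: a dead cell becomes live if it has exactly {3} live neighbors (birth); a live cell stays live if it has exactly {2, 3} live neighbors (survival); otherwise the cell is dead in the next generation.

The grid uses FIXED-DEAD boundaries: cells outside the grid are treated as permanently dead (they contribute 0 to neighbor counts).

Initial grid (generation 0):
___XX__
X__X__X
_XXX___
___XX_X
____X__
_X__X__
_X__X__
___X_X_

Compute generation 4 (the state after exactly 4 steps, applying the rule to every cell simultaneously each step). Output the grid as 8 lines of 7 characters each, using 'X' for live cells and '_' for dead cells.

Simulating step by step:
Generation 0 (given above): 18 live cells
Generation 1: 16 live cells
___XX__
_X_____
_X___X_
____XX_
____X__
___XXX_
__XXXX_
____X__
Generation 2: 10 live cells
_______
__X_X__
____XX_
____XX_
_______
__X____
__X____
____XX_
Generation 3: 6 live cells
_______
___XXX_
_______
____XX_
_______
_______
___X___
_______
Generation 4: 3 live cells
(generation 4 grid is the final answer)

Answer: ____X__
____X__
___X___
_______
_______
_______
_______
_______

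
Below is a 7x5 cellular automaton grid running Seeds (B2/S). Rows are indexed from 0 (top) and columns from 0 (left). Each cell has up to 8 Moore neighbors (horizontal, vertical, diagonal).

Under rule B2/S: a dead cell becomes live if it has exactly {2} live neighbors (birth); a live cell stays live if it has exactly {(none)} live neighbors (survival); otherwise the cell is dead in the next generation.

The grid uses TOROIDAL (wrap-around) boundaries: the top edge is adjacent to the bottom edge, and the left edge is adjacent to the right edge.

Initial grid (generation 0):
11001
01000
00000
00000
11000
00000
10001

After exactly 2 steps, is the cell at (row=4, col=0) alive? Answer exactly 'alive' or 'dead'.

Simulating step by step:
Generation 0 (given above): 8 live cells
Generation 1: 7 live cells
00110
00101
00000
11000
00000
00000
00010
Generation 2: 8 live cells
01000
01000
00111
00000
11000
00000
00001

Cell (4,0) at generation 2: 1 -> alive

Answer: alive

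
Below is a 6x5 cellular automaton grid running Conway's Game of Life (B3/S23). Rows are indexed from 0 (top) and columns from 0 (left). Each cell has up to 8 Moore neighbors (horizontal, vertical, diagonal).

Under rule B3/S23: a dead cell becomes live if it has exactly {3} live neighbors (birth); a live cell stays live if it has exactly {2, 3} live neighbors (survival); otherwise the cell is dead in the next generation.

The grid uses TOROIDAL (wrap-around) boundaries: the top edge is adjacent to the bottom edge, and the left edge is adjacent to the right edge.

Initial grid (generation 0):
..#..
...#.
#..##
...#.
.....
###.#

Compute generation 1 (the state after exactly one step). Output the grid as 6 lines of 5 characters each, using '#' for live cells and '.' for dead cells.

Answer: #.#.#
..##.
..##.
...#.
#####
####.

Derivation:
Simulating step by step:
Generation 0 (given above): 10 live cells
Generation 1: 17 live cells
(generation 1 grid is the final answer)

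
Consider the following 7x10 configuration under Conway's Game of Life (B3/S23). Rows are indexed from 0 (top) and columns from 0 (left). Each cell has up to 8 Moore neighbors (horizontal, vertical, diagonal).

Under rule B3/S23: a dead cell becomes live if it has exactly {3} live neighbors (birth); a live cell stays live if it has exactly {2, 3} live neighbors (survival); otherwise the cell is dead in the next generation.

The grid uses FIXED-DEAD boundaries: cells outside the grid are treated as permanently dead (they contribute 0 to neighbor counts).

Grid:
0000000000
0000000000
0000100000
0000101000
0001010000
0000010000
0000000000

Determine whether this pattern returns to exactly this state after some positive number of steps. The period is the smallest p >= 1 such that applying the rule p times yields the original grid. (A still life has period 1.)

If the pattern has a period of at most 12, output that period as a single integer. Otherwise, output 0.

Simulating and comparing each generation to the original:
Gen 0 (original, given above): 6 live cells
Gen 1: 6 live cells, differs from original
Gen 2: 6 live cells, MATCHES original -> period = 2

Answer: 2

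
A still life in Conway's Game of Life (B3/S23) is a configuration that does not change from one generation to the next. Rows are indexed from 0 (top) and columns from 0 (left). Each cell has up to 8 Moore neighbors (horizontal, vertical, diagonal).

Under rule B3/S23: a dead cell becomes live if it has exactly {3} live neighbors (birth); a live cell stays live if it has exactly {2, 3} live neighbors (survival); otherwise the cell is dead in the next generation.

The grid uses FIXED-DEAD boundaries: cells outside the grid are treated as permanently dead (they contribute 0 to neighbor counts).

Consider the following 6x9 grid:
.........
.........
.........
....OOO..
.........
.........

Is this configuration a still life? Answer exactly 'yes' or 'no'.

Answer: no

Derivation:
Compute generation 1 and compare to generation 0 (given above):
Generation 1:
.........
.........
.....O...
.....O...
.....O...
.........
Cell (2,5) differs: gen0=0 vs gen1=1 -> NOT a still life.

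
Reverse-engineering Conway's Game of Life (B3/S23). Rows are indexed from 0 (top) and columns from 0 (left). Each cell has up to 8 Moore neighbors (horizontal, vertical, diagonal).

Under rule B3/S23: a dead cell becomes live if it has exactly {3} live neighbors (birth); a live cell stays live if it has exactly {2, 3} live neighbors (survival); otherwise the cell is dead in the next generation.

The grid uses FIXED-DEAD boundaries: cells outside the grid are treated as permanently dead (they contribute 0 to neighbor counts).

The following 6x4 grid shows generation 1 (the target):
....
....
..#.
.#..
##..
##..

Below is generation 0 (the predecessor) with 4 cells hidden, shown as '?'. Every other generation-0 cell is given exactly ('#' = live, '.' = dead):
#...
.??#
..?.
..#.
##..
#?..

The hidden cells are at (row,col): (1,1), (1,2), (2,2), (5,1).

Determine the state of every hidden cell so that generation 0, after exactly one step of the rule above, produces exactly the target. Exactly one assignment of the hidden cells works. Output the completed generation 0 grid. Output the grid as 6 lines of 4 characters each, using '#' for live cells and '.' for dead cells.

Hidden generation-0 cells (in order): (1,1), (1,2), (2,2), (5,1).
A hidden cell only influences target cells in its own 3x3 neighborhood. Try each of the 2^4 = 16 assignments, step the completed generation 0 forward once under B3/S23, and compare with the target:
  (1,1)=. (1,2)=. (2,2)=. (5,1)=. -> step gives (2,2)='.' but target has '#' -> reject
  (1,1)=. (1,2)=. (2,2)=. (5,1)=# -> step gives (2,2)='.' but target has '#' -> reject
  (1,1)=. (1,2)=. (2,2)=# (5,1)=. -> step gives (2,3)='#' but target has '.' -> reject
  (1,1)=. (1,2)=. (2,2)=# (5,1)=# -> step gives (2,3)='#' but target has '.' -> reject
  (1,1)=. (1,2)=# (2,2)=. (5,1)=. -> step gives (2,3)='#' but target has '.' -> reject
  (1,1)=. (1,2)=# (2,2)=. (5,1)=# -> step gives (2,3)='#' but target has '.' -> reject
  (1,1)=. (1,2)=# (2,2)=# (5,1)=. -> step gives (1,1)='#' but target has '.' -> reject
  (1,1)=. (1,2)=# (2,2)=# (5,1)=# -> step gives (1,1)='#' but target has '.' -> reject
  (1,1)=# (1,2)=. (2,2)=. (5,1)=. -> step reproduces the target at every cell -> ACCEPT
  (1,1)=# (1,2)=. (2,2)=. (5,1)=# -> step gives (4,1)='.' but target has '#' -> reject
  (1,1)=# (1,2)=. (2,2)=# (5,1)=. -> step gives (1,1)='#' but target has '.' -> reject
  (1,1)=# (1,2)=. (2,2)=# (5,1)=# -> step gives (1,1)='#' but target has '.' -> reject
  (1,1)=# (1,2)=# (2,2)=. (5,1)=. -> step gives (0,1)='#' but target has '.' -> reject
  (1,1)=# (1,2)=# (2,2)=. (5,1)=# -> step gives (0,1)='#' but target has '.' -> reject
  (1,1)=# (1,2)=# (2,2)=# (5,1)=. -> step gives (0,1)='#' but target has '.' -> reject
  (1,1)=# (1,2)=# (2,2)=# (5,1)=# -> step gives (0,1)='#' but target has '.' -> reject
Unique solution: (1,1)=live, (1,2)=dead, (2,2)=dead, (5,1)=dead.
Check: live-neighbor counts of every cell in the completed generation 0:
1221
2120
1232
2311
2321
2310
Applying B3/S23 to generation 0 with these counts gives:
....
....
..#.
.#..
##..
##..
which matches the target exactly.

Answer: #...
.#.#
....
..#.
##..
#...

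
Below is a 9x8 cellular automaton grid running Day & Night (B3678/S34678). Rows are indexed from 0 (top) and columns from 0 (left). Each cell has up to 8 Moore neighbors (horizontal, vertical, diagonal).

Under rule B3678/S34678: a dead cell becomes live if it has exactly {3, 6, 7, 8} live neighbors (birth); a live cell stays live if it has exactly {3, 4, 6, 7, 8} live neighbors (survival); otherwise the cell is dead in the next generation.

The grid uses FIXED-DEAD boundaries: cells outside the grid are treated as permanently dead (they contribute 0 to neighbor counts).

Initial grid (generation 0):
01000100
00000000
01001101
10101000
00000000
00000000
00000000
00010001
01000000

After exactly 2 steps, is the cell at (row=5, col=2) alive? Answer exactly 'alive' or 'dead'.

Answer: dead

Derivation:
Simulating step by step:
Generation 0 (given above): 12 live cells
Generation 1: 7 live cells
00000000
00001110
00010000
01010100
00000000
00000000
00000000
00000000
00000000
Generation 2: 5 live cells
00000100
00000000
00100010
00101000
00000000
00000000
00000000
00000000
00000000

Cell (5,2) at generation 2: 0 -> dead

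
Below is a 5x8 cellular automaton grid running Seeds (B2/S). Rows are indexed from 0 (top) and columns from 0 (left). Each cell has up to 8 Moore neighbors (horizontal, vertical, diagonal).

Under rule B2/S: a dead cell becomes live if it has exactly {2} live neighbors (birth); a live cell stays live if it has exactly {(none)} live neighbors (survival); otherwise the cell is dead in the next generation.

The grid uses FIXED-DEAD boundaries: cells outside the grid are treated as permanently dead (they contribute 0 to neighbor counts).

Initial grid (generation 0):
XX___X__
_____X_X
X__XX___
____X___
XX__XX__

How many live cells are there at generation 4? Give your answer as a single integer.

Answer: 4

Derivation:
Simulating step by step:
Generation 0 (given above): 13 live cells
Generation 1: 6 live cells
____X___
__XX____
______X_
__X_____
___X____
Generation 2: 6 live cells
__X_____
____XX__
_X______
___X____
__X_____
Generation 3: 11 live cells
___XXX__
_XXX____
__XX_X__
_X______
___X____
Generation 4: 4 live cells
_X______
______X_
X_______
________
__X_____
Population at generation 4: 4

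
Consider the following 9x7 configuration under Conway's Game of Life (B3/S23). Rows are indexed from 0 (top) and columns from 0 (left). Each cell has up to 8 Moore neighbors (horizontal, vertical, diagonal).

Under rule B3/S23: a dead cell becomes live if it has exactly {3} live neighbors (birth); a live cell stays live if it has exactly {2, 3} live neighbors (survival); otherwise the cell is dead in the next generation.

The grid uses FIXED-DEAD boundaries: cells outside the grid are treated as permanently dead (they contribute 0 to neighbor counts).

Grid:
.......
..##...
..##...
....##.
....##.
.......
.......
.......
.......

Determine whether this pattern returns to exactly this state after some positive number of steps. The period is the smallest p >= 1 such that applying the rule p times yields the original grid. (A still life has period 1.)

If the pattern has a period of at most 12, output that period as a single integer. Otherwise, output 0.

Answer: 2

Derivation:
Simulating and comparing each generation to the original:
Gen 0 (original, given above): 8 live cells
Gen 1: 6 live cells, differs from original
Gen 2: 8 live cells, MATCHES original -> period = 2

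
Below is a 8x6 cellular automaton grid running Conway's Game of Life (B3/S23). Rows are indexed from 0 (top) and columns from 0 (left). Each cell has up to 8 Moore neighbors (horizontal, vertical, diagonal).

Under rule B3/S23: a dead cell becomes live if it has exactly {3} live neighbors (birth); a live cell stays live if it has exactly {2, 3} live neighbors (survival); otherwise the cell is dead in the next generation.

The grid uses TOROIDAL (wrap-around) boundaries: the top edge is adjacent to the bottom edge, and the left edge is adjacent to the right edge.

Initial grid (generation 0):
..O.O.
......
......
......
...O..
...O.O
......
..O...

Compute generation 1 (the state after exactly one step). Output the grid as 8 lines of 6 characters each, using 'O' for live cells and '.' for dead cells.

Simulating step by step:
Generation 0 (given above): 6 live cells
Generation 1: 4 live cells
(generation 1 grid is the final answer)

Answer: ...O..
......
......
......
....O.
....O.
......
...O..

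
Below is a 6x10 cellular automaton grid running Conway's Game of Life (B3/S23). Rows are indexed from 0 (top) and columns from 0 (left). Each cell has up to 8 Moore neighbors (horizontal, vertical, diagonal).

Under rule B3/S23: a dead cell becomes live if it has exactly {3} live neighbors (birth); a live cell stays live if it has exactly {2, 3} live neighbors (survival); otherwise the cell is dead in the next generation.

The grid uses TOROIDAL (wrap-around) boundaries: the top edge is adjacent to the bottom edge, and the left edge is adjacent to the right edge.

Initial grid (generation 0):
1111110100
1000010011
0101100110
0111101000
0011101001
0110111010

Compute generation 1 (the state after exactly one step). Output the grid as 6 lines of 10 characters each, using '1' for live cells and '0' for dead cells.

Simulating step by step:
Generation 0 (given above): 32 live cells
Generation 1: 14 live cells
(generation 1 grid is the final answer)

Answer: 0000000100
0000010000
0100001110
1100001010
1000001000
0000000011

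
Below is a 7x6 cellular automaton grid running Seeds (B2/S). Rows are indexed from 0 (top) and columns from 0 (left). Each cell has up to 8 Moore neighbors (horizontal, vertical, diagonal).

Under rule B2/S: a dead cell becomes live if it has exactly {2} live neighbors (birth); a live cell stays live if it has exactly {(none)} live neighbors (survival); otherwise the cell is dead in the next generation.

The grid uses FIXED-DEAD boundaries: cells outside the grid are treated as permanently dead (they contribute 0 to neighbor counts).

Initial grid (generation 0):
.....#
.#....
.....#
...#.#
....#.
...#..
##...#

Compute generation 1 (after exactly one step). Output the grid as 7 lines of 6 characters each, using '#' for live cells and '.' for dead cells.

Simulating step by step:
Generation 0 (given above): 10 live cells
Generation 1: 11 live cells
(generation 1 grid is the final answer)

Answer: ......
....##
..#...
......
..#..#
###..#
..#.#.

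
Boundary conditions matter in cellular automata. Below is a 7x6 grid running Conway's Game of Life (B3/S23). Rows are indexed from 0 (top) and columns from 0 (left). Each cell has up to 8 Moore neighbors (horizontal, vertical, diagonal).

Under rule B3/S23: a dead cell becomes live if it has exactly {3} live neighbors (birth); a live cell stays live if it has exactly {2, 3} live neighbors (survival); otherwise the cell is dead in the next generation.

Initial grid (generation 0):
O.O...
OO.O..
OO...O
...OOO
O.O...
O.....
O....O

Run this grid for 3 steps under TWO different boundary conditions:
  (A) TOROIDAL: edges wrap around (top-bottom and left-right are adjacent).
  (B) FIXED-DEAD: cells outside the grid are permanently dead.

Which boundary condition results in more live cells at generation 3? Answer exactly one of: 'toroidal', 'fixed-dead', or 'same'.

Under TOROIDAL boundary, generation 3:
OO....
...O..
...OOO
OO.O..
OO..O.
....O.
O....O
Population = 15

Under FIXED-DEAD boundary, generation 3:
......
O.O...
O.O.O.
..O..O
OO....
......
......
Population = 9

Comparison: toroidal=15, fixed-dead=9 -> toroidal

Answer: toroidal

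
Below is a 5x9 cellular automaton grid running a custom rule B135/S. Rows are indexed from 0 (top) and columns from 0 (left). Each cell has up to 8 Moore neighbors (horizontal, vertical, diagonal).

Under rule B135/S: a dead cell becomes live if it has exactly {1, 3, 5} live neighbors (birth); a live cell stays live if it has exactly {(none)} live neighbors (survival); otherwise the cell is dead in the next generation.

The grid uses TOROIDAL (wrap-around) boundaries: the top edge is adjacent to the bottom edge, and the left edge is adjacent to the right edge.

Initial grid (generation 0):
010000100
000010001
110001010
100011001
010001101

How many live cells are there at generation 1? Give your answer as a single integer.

Answer: 14

Derivation:
Simulating step by step:
Generation 0 (given above): 16 live cells
Generation 1: 14 live cells
000100000
010101110
001000101
000100100
100110000
Population at generation 1: 14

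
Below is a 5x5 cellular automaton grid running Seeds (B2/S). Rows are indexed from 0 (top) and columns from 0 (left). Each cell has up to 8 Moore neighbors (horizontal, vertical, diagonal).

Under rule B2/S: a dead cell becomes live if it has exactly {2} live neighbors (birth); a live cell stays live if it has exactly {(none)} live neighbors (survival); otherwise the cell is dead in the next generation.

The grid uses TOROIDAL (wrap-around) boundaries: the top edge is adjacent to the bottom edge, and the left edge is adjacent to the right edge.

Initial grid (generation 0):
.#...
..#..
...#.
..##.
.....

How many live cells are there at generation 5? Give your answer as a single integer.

Answer: 0

Derivation:
Simulating step by step:
Generation 0 (given above): 5 live cells
Generation 1: 8 live cells
..#..
.#.#.
.#..#
....#
.#.#.
Generation 2: 6 live cells
#...#
....#
.....
.#...
#...#
Generation 3: 5 live cells
.#...
...#.
#....
....#
...#.
Generation 4: 12 live cells
...##
###.#
...#.
#..#.
#.#.#
Generation 5: 0 live cells
.....
.....
.....
.....
.....
Population at generation 5: 0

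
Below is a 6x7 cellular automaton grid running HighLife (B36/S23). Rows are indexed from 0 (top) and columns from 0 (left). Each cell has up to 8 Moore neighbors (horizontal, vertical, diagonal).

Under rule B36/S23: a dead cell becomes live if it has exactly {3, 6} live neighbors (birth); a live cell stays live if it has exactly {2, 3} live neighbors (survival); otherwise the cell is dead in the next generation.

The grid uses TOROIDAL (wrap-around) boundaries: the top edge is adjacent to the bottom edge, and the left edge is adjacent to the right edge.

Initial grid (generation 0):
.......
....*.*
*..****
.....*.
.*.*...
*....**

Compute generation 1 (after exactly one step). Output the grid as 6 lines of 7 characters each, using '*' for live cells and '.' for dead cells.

Answer: *......
*..**.*
*..*...
*.**.*.
*...**.
*.....*

Derivation:
Simulating step by step:
Generation 0 (given above): 13 live cells
Generation 1: 16 live cells
(generation 1 grid is the final answer)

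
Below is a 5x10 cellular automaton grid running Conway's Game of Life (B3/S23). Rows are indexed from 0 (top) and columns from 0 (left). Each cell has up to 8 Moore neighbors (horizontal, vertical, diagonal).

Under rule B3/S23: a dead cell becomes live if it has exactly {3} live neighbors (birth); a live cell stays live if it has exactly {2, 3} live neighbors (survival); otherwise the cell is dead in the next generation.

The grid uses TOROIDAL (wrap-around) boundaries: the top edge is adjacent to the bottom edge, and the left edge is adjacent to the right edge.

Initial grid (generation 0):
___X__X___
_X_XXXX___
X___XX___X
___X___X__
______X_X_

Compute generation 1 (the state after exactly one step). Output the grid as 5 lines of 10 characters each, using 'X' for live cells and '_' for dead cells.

Simulating step by step:
Generation 0 (given above): 15 live cells
Generation 1: 16 live cells
(generation 1 grid is the final answer)

Answer: __XX__X___
X_XX__X___
X_X_______
____XXXXXX
______X___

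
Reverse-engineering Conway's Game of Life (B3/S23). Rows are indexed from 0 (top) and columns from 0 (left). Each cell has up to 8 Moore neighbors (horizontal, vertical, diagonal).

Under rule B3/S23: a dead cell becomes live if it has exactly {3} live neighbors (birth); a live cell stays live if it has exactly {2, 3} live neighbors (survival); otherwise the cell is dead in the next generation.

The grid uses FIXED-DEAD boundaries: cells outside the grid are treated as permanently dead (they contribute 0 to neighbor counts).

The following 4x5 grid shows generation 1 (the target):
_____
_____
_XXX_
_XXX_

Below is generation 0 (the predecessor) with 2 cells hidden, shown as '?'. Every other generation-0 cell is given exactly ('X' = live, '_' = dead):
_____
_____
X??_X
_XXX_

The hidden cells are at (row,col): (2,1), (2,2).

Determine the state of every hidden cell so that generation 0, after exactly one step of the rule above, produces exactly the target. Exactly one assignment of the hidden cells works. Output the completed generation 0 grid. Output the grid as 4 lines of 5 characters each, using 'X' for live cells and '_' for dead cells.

Hidden generation-0 cells (in order): (2,1), (2,2).
A hidden cell only influences target cells in its own 3x3 neighborhood. Try each of the 2^2 = 4 assignments, step the completed generation 0 forward once under B3/S23, and compare with the target:
  (2,1)=_ (2,2)=_ -> step reproduces the target at every cell -> ACCEPT
  (2,1)=_ (2,2)=X -> step gives (2,1)='_' but target has 'X' -> reject
  (2,1)=X (2,2)=_ -> step gives (2,0)='X' but target has '_' -> reject
  (2,1)=X (2,2)=X -> step gives (1,1)='X' but target has '_' -> reject
Unique solution: (2,1)=dead, (2,2)=dead.
Check: live-neighbor counts of every cell in the completed generation 0:
00000
11011
13331
22222
Applying B3/S23 to generation 0 with these counts gives:
_____
_____
_XXX_
_XXX_
which matches the target exactly.

Answer: _____
_____
X___X
_XXX_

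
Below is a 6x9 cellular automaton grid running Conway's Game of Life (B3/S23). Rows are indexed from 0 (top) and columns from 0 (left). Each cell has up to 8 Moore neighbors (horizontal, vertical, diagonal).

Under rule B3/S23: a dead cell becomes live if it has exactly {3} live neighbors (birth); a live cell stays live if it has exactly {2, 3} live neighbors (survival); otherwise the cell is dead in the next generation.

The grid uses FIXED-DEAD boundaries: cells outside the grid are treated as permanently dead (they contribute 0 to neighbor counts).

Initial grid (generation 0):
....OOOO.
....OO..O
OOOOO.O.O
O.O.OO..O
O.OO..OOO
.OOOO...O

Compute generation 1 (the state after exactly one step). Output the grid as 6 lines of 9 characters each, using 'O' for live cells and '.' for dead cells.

Simulating step by step:
Generation 0 (given above): 30 live cells
Generation 1: 18 live cells
(generation 1 grid is the final answer)

Answer: ....O.OO.
.OO.....O
O.O...O.O
O.......O
O.....O.O
.O..O...O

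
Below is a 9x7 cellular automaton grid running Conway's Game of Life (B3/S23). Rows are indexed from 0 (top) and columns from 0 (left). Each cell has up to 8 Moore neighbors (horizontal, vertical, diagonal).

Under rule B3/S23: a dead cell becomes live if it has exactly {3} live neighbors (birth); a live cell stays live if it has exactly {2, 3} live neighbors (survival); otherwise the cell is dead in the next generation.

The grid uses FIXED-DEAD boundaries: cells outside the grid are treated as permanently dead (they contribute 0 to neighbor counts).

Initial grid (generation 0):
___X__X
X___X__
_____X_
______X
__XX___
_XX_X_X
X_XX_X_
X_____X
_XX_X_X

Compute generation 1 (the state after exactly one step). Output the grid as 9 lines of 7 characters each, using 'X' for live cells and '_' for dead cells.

Answer: _______
____XX_
_____X_
_______
_XXX_X_
____XX_
X_XXXXX
X___X_X
_X___X_

Derivation:
Simulating step by step:
Generation 0 (given above): 22 live cells
Generation 1: 20 live cells
(generation 1 grid is the final answer)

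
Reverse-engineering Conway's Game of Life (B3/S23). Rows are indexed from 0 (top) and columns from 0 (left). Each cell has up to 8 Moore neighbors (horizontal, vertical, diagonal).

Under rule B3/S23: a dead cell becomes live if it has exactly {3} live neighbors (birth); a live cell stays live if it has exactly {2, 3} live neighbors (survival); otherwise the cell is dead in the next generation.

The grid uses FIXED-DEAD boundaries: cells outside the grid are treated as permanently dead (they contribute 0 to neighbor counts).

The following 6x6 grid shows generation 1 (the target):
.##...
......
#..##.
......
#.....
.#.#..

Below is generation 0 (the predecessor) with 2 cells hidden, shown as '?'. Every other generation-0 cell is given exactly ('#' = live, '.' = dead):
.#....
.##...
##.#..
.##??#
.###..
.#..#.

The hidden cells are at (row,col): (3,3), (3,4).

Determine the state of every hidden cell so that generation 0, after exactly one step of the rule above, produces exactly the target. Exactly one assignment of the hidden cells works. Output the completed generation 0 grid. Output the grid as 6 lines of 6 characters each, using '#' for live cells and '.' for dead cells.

Hidden generation-0 cells (in order): (3,3), (3,4).
A hidden cell only influences target cells in its own 3x3 neighborhood. Try each of the 2^2 = 4 assignments, step the completed generation 0 forward once under B3/S23, and compare with the target:
  (3,3)=. (3,4)=. -> step gives (2,4)='.' but target has '#' -> reject
  (3,3)=. (3,4)=# -> step gives (3,4)='#' but target has '.' -> reject
  (3,3)=# (3,4)=. -> step reproduces the target at every cell -> ACCEPT
  (3,3)=# (3,4)=# -> step gives (2,3)='.' but target has '#' -> reject
Unique solution: (3,3)=live, (3,4)=dead.
Check: live-neighbor counts of every cell in the completed generation 0:
223100
444210
357331
457440
346442
224311
Applying B3/S23 to generation 0 with these counts gives:
.##...
......
#..##.
......
#.....
.#.#..
which matches the target exactly.

Answer: .#....
.##...
##.#..
.###.#
.###..
.#..#.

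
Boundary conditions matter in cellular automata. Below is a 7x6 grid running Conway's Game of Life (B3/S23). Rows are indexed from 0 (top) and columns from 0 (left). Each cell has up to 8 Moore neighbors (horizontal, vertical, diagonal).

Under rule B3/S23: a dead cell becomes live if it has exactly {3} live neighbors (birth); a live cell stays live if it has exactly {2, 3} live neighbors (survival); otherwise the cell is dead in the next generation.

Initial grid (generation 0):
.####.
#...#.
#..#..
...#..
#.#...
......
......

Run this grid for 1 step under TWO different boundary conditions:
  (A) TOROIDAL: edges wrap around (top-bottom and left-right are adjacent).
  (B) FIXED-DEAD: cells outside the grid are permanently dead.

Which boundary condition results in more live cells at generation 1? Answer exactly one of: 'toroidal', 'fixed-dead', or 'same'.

Answer: toroidal

Derivation:
Under TOROIDAL boundary, generation 1:
.#####
#...#.
...###
.###..
......
......
..##..
Population = 15

Under FIXED-DEAD boundary, generation 1:
.####.
#...#.
...##.
.###..
......
......
......
Population = 11

Comparison: toroidal=15, fixed-dead=11 -> toroidal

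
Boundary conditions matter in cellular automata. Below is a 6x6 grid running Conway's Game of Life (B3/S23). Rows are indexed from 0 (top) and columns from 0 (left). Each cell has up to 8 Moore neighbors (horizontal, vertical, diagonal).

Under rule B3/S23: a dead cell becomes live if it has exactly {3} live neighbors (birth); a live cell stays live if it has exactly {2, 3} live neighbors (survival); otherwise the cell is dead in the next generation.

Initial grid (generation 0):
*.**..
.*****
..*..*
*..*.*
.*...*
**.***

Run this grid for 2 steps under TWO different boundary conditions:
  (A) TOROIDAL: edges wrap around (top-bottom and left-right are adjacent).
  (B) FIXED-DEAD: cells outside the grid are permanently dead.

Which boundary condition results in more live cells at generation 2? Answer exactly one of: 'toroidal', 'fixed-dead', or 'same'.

Answer: fixed-dead

Derivation:
Under TOROIDAL boundary, generation 2:
......
......
*.....
***...
**.**.
..*...
Population = 9

Under FIXED-DEAD boundary, generation 2:
......
......
....**
.**..*
...*.*
******
Population = 13

Comparison: toroidal=9, fixed-dead=13 -> fixed-dead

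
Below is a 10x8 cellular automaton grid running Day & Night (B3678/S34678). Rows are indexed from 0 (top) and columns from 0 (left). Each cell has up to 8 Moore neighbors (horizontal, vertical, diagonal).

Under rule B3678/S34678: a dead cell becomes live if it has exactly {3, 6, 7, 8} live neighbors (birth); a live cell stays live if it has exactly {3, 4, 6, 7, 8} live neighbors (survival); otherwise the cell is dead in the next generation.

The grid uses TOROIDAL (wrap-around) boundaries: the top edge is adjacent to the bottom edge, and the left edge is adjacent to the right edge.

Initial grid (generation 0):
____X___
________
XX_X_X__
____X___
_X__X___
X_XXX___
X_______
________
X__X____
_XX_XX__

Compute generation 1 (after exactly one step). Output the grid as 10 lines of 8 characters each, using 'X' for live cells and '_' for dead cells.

Answer: ___X_X__
____X___
____X___
XXXXXX__
__X_XX__
___X____
_X_X____
________
_XX_X___
____X___

Derivation:
Simulating step by step:
Generation 0 (given above): 19 live cells
Generation 1: 20 live cells
(generation 1 grid is the final answer)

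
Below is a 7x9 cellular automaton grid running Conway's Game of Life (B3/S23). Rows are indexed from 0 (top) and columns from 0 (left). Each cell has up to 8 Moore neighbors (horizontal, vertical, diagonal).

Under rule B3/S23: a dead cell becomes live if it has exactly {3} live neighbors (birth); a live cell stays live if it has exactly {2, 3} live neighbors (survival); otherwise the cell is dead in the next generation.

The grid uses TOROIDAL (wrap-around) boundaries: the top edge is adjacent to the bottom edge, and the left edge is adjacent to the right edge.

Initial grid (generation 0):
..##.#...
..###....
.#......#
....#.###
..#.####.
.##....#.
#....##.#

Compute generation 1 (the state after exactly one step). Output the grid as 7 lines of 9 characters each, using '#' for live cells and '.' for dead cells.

Answer: .##..##..
.#..#....
#.#.##..#
#..##...#
.##.#....
#####....
#..######

Derivation:
Simulating step by step:
Generation 0 (given above): 24 live cells
Generation 1: 30 live cells
(generation 1 grid is the final answer)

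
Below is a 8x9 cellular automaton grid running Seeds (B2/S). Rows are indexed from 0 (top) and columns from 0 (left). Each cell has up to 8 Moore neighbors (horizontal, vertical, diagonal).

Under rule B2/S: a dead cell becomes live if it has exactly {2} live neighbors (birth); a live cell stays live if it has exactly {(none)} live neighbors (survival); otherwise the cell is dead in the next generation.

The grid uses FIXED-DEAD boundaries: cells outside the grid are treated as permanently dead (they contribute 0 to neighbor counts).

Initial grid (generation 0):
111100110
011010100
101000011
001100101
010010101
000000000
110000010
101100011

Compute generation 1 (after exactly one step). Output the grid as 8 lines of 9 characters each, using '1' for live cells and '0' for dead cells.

Simulating step by step:
Generation 0 (given above): 30 live cells
Generation 1: 11 live cells
(generation 1 grid is the final answer)

Answer: 000010000
000000000
000010000
100010000
000000000
001001101
000100100
000000100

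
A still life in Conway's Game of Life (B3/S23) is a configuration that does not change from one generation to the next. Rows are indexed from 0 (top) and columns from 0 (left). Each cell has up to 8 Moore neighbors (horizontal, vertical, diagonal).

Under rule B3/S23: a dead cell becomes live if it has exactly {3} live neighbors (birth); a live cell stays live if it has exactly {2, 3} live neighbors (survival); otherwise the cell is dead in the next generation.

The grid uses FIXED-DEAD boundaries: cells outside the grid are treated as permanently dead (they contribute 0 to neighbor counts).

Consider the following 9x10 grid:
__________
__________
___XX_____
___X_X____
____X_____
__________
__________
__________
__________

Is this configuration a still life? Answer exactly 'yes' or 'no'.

Compute generation 1 and compare to generation 0 (given above):
Generation 1:
__________
__________
___XX_____
___X_X____
____X_____
__________
__________
__________
__________
The grids are IDENTICAL -> still life.

Answer: yes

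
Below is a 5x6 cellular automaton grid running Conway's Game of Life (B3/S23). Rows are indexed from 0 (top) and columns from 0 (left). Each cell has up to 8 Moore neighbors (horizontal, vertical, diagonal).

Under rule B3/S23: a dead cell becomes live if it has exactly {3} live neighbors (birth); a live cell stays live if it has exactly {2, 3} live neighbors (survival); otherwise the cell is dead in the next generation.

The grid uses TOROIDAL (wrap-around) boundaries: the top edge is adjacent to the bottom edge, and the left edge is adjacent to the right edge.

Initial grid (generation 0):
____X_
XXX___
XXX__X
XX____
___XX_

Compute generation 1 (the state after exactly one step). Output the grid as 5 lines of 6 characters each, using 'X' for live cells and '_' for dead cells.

Simulating step by step:
Generation 0 (given above): 12 live cells
Generation 1: 12 live cells
(generation 1 grid is the final answer)

Answer: _XX_XX
__XX__
_____X
___XX_
___XXX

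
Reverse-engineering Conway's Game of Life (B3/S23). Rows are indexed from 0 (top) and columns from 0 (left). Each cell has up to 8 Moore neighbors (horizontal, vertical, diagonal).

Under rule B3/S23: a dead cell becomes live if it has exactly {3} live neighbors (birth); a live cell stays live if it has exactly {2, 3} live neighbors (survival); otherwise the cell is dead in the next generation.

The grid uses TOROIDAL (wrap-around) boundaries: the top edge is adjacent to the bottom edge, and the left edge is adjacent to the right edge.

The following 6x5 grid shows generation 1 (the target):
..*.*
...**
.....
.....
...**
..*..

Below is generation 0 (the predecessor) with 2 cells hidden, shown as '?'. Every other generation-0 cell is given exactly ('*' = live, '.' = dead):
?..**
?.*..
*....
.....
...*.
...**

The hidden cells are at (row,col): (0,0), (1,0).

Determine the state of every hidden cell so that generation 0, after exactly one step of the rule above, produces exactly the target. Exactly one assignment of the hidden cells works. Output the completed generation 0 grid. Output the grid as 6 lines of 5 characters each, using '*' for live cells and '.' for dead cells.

Hidden generation-0 cells (in order): (0,0), (1,0).
A hidden cell only influences target cells in its own 3x3 neighborhood. Try each of the 2^2 = 4 assignments, step the completed generation 0 forward once under B3/S23, and compare with the target:
  (0,0)=. (1,0)=. -> step reproduces the target at every cell -> ACCEPT
  (0,0)=. (1,0)=* -> step gives (0,0)='*' but target has '.' -> reject
  (0,0)=* (1,0)=. -> step gives (0,0)='*' but target has '.' -> reject
  (0,0)=* (1,0)=* -> step gives (0,0)='*' but target has '.' -> reject
Unique solution: (0,0)=dead, (1,0)=dead.
Check: live-neighbor counts of every cell in the completed generation 0:
21343
22133
02111
11112
10223
20344
Applying B3/S23 to generation 0 with these counts gives:
..*.*
...**
.....
.....
...**
..*..
which matches the target exactly.

Answer: ...**
..*..
*....
.....
...*.
...**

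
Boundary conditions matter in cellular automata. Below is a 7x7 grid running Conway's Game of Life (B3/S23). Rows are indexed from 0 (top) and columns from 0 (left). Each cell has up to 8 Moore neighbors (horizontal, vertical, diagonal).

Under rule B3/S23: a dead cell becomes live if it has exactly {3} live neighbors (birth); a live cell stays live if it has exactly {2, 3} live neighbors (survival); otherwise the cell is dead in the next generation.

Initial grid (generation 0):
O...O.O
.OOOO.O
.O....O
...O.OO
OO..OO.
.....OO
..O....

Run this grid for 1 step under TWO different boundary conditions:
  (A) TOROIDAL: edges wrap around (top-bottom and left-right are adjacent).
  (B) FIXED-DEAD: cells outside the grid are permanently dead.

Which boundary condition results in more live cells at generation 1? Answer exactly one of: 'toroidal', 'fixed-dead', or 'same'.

Answer: same

Derivation:
Under TOROIDAL boundary, generation 1:
O...O.O
.OOOO.O
.O....O
.OO....
O......
OO..OOO
O......
Population = 19

Under FIXED-DEAD boundary, generation 1:
.OO.O..
OOOOO.O
.O....O
OOO...O
.......
.O..OOO
.......
Population = 19

Comparison: toroidal=19, fixed-dead=19 -> same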